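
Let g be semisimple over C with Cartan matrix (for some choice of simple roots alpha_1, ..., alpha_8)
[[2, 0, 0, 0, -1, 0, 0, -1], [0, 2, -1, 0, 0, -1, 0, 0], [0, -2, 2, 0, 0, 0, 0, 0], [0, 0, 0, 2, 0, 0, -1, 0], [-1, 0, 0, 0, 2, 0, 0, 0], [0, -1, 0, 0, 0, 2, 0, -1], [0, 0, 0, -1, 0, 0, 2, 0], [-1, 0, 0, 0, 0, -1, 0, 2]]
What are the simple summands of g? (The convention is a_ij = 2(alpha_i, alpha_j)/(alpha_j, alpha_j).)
type A_2 + type C_6

The diagram associated to this matrix has two connected components: the simple roots {alpha_4, alpha_7} form a chain of 2 nodes with single edges (A_2), and {alpha_1, alpha_2, alpha_3, alpha_5, alpha_6, alpha_8} form a chain of 6 nodes with a double edge at one end; the terminal node there is the unique long simple root (C_6). A semisimple Lie algebra decomposes uniquely as the direct sum of simple ideals, one per connected component of its Dynkin diagram, so g ≅ A_2 ⊕ C_6 (dimension 8 + 78 = 86).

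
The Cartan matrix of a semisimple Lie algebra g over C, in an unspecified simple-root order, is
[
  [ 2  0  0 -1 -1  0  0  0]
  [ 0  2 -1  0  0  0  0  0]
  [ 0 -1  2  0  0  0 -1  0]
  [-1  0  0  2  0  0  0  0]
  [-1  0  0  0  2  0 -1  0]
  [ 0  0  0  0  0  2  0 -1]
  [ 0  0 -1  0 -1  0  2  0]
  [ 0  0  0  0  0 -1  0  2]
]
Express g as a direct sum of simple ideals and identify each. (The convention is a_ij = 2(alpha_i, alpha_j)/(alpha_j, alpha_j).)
The diagram associated to this matrix has two connected components: the simple roots {alpha_6, alpha_8} form a chain of 2 nodes with single edges (A_2), and {alpha_1, alpha_2, alpha_3, alpha_4, alpha_5, alpha_7} form a chain of 6 nodes with single edges (A_6). A semisimple Lie algebra decomposes uniquely as the direct sum of simple ideals, one per connected component of its Dynkin diagram, so g ≅ A_2 ⊕ A_6 (dimension 8 + 48 = 56).

A2 + A6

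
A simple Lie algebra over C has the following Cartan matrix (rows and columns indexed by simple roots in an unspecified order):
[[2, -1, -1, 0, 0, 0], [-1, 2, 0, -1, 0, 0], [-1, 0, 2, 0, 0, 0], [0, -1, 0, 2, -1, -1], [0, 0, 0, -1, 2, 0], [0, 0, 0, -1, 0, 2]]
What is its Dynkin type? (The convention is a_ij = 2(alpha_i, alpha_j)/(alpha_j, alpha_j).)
D6

The matrix has rank 6 with 2's on the diagonal. Reading the off-diagonal entries as Dynkin edges (a single edge where a_ij = a_ji = -1; a double or triple edge where a_ij * a_ji = 2 or 3), the diagram is a chain of 4 nodes with a fork of two nodes at one end (D_6). One simple-root ordering that puts it in standard form is (alpha_3, alpha_1, alpha_2, alpha_4, alpha_5, alpha_6). So the algebra is type D_6, i.e. so(12).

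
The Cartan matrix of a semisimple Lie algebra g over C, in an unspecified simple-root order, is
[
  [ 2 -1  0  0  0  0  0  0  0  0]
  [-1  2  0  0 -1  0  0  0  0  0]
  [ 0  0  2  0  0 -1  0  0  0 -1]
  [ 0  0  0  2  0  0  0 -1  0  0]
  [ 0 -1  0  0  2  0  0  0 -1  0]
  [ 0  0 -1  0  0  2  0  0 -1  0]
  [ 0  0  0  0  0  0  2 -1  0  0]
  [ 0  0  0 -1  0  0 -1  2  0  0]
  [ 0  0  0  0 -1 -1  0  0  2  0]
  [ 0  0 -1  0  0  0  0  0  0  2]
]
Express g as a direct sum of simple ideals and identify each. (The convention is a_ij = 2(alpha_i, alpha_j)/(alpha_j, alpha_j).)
The diagram associated to this matrix has two connected components: the simple roots {alpha_4, alpha_7, alpha_8} form a chain of 3 nodes with single edges (A_3), and {alpha_1, alpha_2, alpha_3, alpha_5, alpha_6, alpha_9, alpha_10} form a chain of 7 nodes with single edges (A_7). A semisimple Lie algebra decomposes uniquely as the direct sum of simple ideals, one per connected component of its Dynkin diagram, so g ≅ A_3 ⊕ A_7 (dimension 15 + 63 = 78).

A_3 (sl(4)) + A_7 (sl(8))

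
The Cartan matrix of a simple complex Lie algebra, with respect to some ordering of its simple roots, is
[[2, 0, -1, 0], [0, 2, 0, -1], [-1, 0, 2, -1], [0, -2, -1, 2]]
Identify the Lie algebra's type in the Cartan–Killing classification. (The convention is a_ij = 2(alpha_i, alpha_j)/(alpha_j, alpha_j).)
B_4

The matrix has rank 4 with 2's on the diagonal. Reading the off-diagonal entries as Dynkin edges (a single edge where a_ij = a_ji = -1; a double or triple edge where a_ij * a_ji = 2 or 3), the diagram is a chain of 4 nodes with a double edge at one end; the terminal node there is the unique short simple root (B_4). One simple-root ordering that puts it in standard form is (alpha_1, alpha_3, alpha_4, alpha_2). So the algebra is type B_4, i.e. so(9).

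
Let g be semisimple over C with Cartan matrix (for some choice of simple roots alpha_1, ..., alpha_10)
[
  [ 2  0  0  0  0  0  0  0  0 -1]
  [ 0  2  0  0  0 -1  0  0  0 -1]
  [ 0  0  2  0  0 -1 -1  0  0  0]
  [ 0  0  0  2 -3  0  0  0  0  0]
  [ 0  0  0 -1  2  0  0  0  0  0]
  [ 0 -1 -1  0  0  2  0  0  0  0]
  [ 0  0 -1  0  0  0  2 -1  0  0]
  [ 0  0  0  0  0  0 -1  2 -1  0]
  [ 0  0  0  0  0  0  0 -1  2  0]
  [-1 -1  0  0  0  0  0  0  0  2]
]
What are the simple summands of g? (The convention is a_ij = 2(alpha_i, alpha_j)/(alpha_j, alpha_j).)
The diagram associated to this matrix has two connected components: the simple roots {alpha_1, alpha_2, alpha_3, alpha_6, alpha_7, alpha_8, alpha_9, alpha_10} form a chain of 8 nodes with single edges (A_8), and {alpha_4, alpha_5} form two nodes joined by a triple edge (G_2). A semisimple Lie algebra decomposes uniquely as the direct sum of simple ideals, one per connected component of its Dynkin diagram, so g ≅ A_8 ⊕ G_2 (dimension 80 + 14 = 94).

A8 + G2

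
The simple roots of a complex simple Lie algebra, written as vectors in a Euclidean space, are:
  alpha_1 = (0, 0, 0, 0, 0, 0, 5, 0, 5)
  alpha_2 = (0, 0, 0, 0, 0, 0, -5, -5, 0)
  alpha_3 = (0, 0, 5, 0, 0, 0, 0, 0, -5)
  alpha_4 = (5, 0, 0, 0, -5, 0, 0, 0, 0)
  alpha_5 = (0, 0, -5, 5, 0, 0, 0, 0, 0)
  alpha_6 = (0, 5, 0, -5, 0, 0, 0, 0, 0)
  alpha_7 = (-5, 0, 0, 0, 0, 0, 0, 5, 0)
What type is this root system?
Compute the Cartan integers a_ij = 2(alpha_i, alpha_j)/(alpha_j, alpha_j); the resulting 7x7 Cartan matrix is
[[2, -1, -1, 0, 0, 0, 0], [-1, 2, 0, 0, 0, 0, -1], [-1, 0, 2, 0, -1, 0, 0], [0, 0, 0, 2, 0, 0, -1], [0, 0, -1, 0, 2, -1, 0], [0, 0, 0, 0, -1, 2, 0], [0, -1, 0, -1, 0, 0, 2]].
All simple roots have the same length, so the diagram is simply laced. The associated Dynkin diagram is a chain of 7 nodes with single edges (A_7), so the type is A_7 (the algebra sl(8)).

type A_7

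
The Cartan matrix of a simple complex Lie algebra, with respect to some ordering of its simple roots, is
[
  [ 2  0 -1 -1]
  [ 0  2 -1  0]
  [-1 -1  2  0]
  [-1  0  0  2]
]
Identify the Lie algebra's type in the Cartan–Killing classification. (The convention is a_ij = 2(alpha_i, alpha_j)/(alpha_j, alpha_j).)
The matrix has rank 4 with 2's on the diagonal. Reading the off-diagonal entries as Dynkin edges (a single edge where a_ij = a_ji = -1; a double or triple edge where a_ij * a_ji = 2 or 3), the diagram is a chain of 4 nodes with single edges (A_4). One simple-root ordering that puts it in standard form is (alpha_2, alpha_3, alpha_1, alpha_4). So the algebra is type A_4, i.e. sl(5).

A_4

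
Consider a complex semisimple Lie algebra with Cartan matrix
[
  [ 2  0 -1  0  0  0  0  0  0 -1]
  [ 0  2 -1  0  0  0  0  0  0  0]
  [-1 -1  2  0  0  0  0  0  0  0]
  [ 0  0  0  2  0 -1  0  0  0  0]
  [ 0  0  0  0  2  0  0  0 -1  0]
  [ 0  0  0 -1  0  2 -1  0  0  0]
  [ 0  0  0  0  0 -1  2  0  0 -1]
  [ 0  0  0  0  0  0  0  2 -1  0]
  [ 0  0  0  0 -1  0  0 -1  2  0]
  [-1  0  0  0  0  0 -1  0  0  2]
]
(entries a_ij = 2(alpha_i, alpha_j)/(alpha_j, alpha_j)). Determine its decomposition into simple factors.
type A_3 ⊕ type A_7

The diagram associated to this matrix has two connected components: the simple roots {alpha_5, alpha_8, alpha_9} form a chain of 3 nodes with single edges (A_3), and {alpha_1, alpha_2, alpha_3, alpha_4, alpha_6, alpha_7, alpha_10} form a chain of 7 nodes with single edges (A_7). A semisimple Lie algebra decomposes uniquely as the direct sum of simple ideals, one per connected component of its Dynkin diagram, so g ≅ A_3 ⊕ A_7 (dimension 15 + 63 = 78).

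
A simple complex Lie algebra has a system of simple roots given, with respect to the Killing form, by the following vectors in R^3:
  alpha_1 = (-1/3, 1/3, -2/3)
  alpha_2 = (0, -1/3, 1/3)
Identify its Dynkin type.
Compute the Cartan integers a_ij = 2(alpha_i, alpha_j)/(alpha_j, alpha_j); the resulting 2x2 Cartan matrix is
[[2, -3], [-1, 2]].
The roots have two lengths (squared-length ratio 3:1); the short ones are alpha_{2}. The associated Dynkin diagram is two nodes joined by a triple edge (G_2), so the type is G_2.

G_2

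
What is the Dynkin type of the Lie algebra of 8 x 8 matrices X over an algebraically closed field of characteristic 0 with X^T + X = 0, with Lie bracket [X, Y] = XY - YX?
D_4

This is so(8) with 8 even, which has dimension 8(8-1)/2 = 28 and rank 8/2 = 4. In the classification of classical Lie algebras, the orthogonal algebra so(2n) in an even number of variables has type D_n; here n = 4, so the Dynkin diagram is a chain of 2 nodes with a fork of two nodes at one end (D_4). Hence the type is D_4.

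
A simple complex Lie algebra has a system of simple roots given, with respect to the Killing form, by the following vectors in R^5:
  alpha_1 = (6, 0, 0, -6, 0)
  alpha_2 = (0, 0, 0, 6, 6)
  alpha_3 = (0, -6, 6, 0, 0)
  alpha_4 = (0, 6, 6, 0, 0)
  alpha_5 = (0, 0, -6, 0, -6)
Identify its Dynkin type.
Compute the Cartan integers a_ij = 2(alpha_i, alpha_j)/(alpha_j, alpha_j); the resulting 5x5 Cartan matrix is
[[2, -1, 0, 0, 0], [-1, 2, 0, 0, -1], [0, 0, 2, 0, -1], [0, 0, 0, 2, -1], [0, -1, -1, -1, 2]].
All simple roots have the same length, so the diagram is simply laced. The associated Dynkin diagram is a chain of 3 nodes with a fork of two nodes at one end (D_5), so the type is D_5 (the algebra so(10)).

D_5 (so(10))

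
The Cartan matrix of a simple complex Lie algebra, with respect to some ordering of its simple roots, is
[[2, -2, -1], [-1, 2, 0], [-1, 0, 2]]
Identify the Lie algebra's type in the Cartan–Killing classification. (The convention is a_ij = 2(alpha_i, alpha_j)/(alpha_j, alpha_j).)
The matrix has rank 3 with 2's on the diagonal. Reading the off-diagonal entries as Dynkin edges (a single edge where a_ij = a_ji = -1; a double or triple edge where a_ij * a_ji = 2 or 3), the diagram is a chain of 3 nodes with a double edge at one end; the terminal node there is the unique short simple root (B_3). One simple-root ordering that puts it in standard form is (alpha_3, alpha_1, alpha_2). So the algebra is type B_3, i.e. so(7).

B_3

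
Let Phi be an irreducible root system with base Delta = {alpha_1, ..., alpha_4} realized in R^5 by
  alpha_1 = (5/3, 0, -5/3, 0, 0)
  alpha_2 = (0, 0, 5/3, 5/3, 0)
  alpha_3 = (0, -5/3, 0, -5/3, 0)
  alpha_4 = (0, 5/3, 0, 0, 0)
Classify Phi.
B4

Compute the Cartan integers a_ij = 2(alpha_i, alpha_j)/(alpha_j, alpha_j); the resulting 4x4 Cartan matrix is
[[2, -1, 0, 0], [-1, 2, -1, 0], [0, -1, 2, -2], [0, 0, -1, 2]].
The roots have two lengths (squared-length ratio 2:1); the short ones are alpha_{4}. The associated Dynkin diagram is a chain of 4 nodes with a double edge at one end; the terminal node there is the unique short simple root (B_4), so the type is B_4 (the algebra so(9)).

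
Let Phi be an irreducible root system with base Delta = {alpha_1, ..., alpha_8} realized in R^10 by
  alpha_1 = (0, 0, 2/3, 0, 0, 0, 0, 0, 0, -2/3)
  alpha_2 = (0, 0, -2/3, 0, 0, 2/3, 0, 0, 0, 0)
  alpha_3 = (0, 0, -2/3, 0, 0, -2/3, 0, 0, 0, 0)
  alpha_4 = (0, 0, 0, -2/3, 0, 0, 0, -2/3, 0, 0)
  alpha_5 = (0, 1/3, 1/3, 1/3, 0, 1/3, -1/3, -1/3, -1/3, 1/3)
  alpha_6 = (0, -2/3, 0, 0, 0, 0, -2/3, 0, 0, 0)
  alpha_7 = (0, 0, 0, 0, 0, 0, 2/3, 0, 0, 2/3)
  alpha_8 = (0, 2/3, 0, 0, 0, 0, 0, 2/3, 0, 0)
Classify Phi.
Compute the Cartan integers a_ij = 2(alpha_i, alpha_j)/(alpha_j, alpha_j); the resulting 8x8 Cartan matrix is
[[2, -1, -1, 0, 0, 0, -1, 0], [-1, 2, 0, 0, 0, 0, 0, 0], [-1, 0, 2, 0, -1, 0, 0, 0], [0, 0, 0, 2, 0, 0, 0, -1], [0, 0, -1, 0, 2, 0, 0, 0], [0, 0, 0, 0, 0, 2, -1, -1], [-1, 0, 0, 0, 0, -1, 2, 0], [0, 0, 0, -1, 0, -1, 0, 2]].
All simple roots have the same length, so the diagram is simply laced. The associated Dynkin diagram is a chain of 7 nodes with one extra node attached to the third node from one end (E_8), so the type is E_8.

E_8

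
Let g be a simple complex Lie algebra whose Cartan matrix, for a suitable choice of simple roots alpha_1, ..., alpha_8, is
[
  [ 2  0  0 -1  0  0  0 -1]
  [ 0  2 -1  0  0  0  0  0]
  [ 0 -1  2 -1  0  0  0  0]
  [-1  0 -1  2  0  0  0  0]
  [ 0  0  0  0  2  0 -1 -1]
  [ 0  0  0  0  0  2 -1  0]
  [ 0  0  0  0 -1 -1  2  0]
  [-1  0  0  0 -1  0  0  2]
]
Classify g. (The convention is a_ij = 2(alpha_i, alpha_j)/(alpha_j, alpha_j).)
A_8

The matrix has rank 8 with 2's on the diagonal. Reading the off-diagonal entries as Dynkin edges (a single edge where a_ij = a_ji = -1; a double or triple edge where a_ij * a_ji = 2 or 3), the diagram is a chain of 8 nodes with single edges (A_8). One simple-root ordering that puts it in standard form is (alpha_6, alpha_7, alpha_5, alpha_8, alpha_1, alpha_4, alpha_3, alpha_2). So the algebra is type A_8, i.e. sl(9).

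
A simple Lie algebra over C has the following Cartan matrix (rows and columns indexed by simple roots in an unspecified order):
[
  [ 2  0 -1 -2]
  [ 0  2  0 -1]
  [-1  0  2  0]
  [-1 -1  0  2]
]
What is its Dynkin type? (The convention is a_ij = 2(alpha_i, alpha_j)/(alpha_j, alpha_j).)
F4

The matrix has rank 4 with 2's on the diagonal. Reading the off-diagonal entries as Dynkin edges (a single edge where a_ij = a_ji = -1; a double or triple edge where a_ij * a_ji = 2 or 3), the diagram is a chain of 4 nodes with a double edge between the middle two (F_4). One simple-root ordering that puts it in standard form is (alpha_3, alpha_1, alpha_4, alpha_2). So the algebra is type F_4.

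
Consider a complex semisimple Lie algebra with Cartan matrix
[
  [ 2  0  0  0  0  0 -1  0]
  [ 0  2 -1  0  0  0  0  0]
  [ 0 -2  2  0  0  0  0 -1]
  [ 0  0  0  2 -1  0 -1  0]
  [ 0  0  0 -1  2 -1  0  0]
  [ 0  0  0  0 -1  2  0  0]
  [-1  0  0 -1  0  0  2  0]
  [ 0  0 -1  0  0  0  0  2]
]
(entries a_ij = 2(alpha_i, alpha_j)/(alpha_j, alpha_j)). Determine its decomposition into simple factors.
A_5 (sl(6)) ⊕ B_3 (so(7))

The diagram associated to this matrix has two connected components: the simple roots {alpha_1, alpha_4, alpha_5, alpha_6, alpha_7} form a chain of 5 nodes with single edges (A_5), and {alpha_2, alpha_3, alpha_8} form a chain of 3 nodes with a double edge at one end; the terminal node there is the unique short simple root (B_3). A semisimple Lie algebra decomposes uniquely as the direct sum of simple ideals, one per connected component of its Dynkin diagram, so g ≅ A_5 ⊕ B_3 (dimension 35 + 21 = 56).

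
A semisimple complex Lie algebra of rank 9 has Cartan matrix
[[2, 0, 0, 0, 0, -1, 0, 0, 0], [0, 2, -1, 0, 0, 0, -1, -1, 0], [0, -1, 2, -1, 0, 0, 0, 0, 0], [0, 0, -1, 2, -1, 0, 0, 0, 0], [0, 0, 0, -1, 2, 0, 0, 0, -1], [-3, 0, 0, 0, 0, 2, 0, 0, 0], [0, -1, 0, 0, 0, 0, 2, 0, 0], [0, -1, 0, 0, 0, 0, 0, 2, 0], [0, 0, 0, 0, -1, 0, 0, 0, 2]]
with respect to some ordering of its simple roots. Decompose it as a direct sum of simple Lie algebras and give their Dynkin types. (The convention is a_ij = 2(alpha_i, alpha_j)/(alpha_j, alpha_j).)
The diagram associated to this matrix has two connected components: the simple roots {alpha_2, alpha_3, alpha_4, alpha_5, alpha_7, alpha_8, alpha_9} form a chain of 5 nodes with a fork of two nodes at one end (D_7), and {alpha_1, alpha_6} form two nodes joined by a triple edge (G_2). A semisimple Lie algebra decomposes uniquely as the direct sum of simple ideals, one per connected component of its Dynkin diagram, so g ≅ D_7 ⊕ G_2 (dimension 91 + 14 = 105).

D_7 (so(14)) ⊕ G_2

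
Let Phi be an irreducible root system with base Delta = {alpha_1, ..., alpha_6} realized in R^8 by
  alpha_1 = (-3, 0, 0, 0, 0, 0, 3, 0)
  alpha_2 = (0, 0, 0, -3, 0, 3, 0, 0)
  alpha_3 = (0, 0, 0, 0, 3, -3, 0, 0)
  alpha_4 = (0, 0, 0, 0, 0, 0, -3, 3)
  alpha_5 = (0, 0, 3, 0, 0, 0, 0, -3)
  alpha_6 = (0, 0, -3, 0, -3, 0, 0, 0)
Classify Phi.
Compute the Cartan integers a_ij = 2(alpha_i, alpha_j)/(alpha_j, alpha_j); the resulting 6x6 Cartan matrix is
[[2, 0, 0, -1, 0, 0], [0, 2, -1, 0, 0, 0], [0, -1, 2, 0, 0, -1], [-1, 0, 0, 2, -1, 0], [0, 0, 0, -1, 2, -1], [0, 0, -1, 0, -1, 2]].
All simple roots have the same length, so the diagram is simply laced. The associated Dynkin diagram is a chain of 6 nodes with single edges (A_6), so the type is A_6 (the algebra sl(7)).

type A_6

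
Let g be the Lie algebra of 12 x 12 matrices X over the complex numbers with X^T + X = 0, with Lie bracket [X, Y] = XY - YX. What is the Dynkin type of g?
D_6 (so(12))

This is so(12) with 12 even, which has dimension 12(12-1)/2 = 66 and rank 12/2 = 6. In the classification of classical Lie algebras, the orthogonal algebra so(2n) in an even number of variables has type D_n; here n = 6, so the Dynkin diagram is a chain of 4 nodes with a fork of two nodes at one end (D_6). Hence the type is D_6.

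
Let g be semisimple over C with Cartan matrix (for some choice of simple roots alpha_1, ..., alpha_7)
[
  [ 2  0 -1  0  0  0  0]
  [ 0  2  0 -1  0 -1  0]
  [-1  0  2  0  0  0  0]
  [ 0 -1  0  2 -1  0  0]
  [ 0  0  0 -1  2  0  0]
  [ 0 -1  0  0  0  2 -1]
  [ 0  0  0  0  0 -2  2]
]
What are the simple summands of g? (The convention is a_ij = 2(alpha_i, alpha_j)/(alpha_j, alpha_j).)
A_2 + C_5

The diagram associated to this matrix has two connected components: the simple roots {alpha_1, alpha_3} form a chain of 2 nodes with single edges (A_2), and {alpha_2, alpha_4, alpha_5, alpha_6, alpha_7} form a chain of 5 nodes with a double edge at one end; the terminal node there is the unique long simple root (C_5). A semisimple Lie algebra decomposes uniquely as the direct sum of simple ideals, one per connected component of its Dynkin diagram, so g ≅ A_2 ⊕ C_5 (dimension 8 + 55 = 63).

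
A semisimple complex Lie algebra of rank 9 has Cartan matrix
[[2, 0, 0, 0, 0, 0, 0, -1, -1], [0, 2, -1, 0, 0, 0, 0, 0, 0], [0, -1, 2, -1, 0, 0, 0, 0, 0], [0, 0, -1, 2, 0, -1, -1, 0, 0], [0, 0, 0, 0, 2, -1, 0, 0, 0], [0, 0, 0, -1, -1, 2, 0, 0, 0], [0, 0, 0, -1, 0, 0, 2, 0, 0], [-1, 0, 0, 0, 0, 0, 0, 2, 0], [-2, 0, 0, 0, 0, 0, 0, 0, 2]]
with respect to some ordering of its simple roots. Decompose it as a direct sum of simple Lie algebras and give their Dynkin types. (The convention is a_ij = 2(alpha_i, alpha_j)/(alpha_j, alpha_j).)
The diagram associated to this matrix has two connected components: the simple roots {alpha_1, alpha_8, alpha_9} form a chain of 3 nodes with a double edge at one end; the terminal node there is the unique long simple root (C_3), and {alpha_2, alpha_3, alpha_4, alpha_5, alpha_6, alpha_7} form a chain of 5 nodes with one extra node attached to the third node from one end (E_6). A semisimple Lie algebra decomposes uniquely as the direct sum of simple ideals, one per connected component of its Dynkin diagram, so g ≅ C_3 ⊕ E_6 (dimension 21 + 78 = 99).

C_3 ⊕ E_6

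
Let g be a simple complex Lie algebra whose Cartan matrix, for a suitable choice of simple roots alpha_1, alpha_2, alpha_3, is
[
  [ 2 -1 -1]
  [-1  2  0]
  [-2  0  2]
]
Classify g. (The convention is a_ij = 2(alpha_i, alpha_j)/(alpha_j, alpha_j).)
The matrix has rank 3 with 2's on the diagonal. Reading the off-diagonal entries as Dynkin edges (a single edge where a_ij = a_ji = -1; a double or triple edge where a_ij * a_ji = 2 or 3), the diagram is a chain of 3 nodes with a double edge at one end; the terminal node there is the unique long simple root (C_3). One simple-root ordering that puts it in standard form is (alpha_2, alpha_1, alpha_3). So the algebra is type C_3, i.e. sp(6).

type C_3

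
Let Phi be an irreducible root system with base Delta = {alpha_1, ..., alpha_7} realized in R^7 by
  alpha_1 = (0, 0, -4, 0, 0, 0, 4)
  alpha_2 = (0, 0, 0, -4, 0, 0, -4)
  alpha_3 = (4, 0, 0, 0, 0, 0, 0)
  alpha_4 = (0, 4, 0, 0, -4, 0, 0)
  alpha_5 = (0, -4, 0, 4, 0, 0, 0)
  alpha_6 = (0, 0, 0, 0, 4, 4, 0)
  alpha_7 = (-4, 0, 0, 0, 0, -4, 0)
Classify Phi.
type B_7

Compute the Cartan integers a_ij = 2(alpha_i, alpha_j)/(alpha_j, alpha_j); the resulting 7x7 Cartan matrix is
[[2, -1, 0, 0, 0, 0, 0], [-1, 2, 0, 0, -1, 0, 0], [0, 0, 2, 0, 0, 0, -1], [0, 0, 0, 2, -1, -1, 0], [0, -1, 0, -1, 2, 0, 0], [0, 0, 0, -1, 0, 2, -1], [0, 0, -2, 0, 0, -1, 2]].
The roots have two lengths (squared-length ratio 2:1); the short ones are alpha_{3}. The associated Dynkin diagram is a chain of 7 nodes with a double edge at one end; the terminal node there is the unique short simple root (B_7), so the type is B_7 (the algebra so(15)).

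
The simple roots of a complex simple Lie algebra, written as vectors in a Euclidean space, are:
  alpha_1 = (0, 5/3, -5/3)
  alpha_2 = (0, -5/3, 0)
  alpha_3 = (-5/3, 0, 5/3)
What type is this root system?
Compute the Cartan integers a_ij = 2(alpha_i, alpha_j)/(alpha_j, alpha_j); the resulting 3x3 Cartan matrix is
[[2, -2, -1], [-1, 2, 0], [-1, 0, 2]].
The roots have two lengths (squared-length ratio 2:1); the short ones are alpha_{2}. The associated Dynkin diagram is a chain of 3 nodes with a double edge at one end; the terminal node there is the unique short simple root (B_3), so the type is B_3 (the algebra so(7)).

B_3 (so(7))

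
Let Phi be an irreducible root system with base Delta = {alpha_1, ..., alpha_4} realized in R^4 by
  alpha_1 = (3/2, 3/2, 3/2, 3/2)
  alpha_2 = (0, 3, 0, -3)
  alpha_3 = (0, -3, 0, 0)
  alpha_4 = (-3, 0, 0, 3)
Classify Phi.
F_4

Compute the Cartan integers a_ij = 2(alpha_i, alpha_j)/(alpha_j, alpha_j); the resulting 4x4 Cartan matrix is
[[2, 0, -1, 0], [0, 2, -2, -1], [-1, -1, 2, 0], [0, -1, 0, 2]].
The roots have two lengths (squared-length ratio 2:1); the short ones are alpha_{1,3}. The associated Dynkin diagram is a chain of 4 nodes with a double edge between the middle two (F_4), so the type is F_4.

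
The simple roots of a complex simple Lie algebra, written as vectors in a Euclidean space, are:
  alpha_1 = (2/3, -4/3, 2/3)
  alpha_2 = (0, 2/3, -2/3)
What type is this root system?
Compute the Cartan integers a_ij = 2(alpha_i, alpha_j)/(alpha_j, alpha_j); the resulting 2x2 Cartan matrix is
[[2, -3], [-1, 2]].
The roots have two lengths (squared-length ratio 3:1); the short ones are alpha_{2}. The associated Dynkin diagram is two nodes joined by a triple edge (G_2), so the type is G_2.

G2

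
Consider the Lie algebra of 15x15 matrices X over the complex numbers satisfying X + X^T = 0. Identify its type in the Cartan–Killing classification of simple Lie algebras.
type B_7

This is so(15) with 15 odd, which has dimension 15(15-1)/2 = 105 and rank (15-1)/2 = 7. In the classification of classical Lie algebras, the orthogonal algebra so(2n+1) in an odd number of variables has type B_n; here n = 7, so the Dynkin diagram is a chain of 7 nodes with a double edge at one end; the terminal node there is the unique short simple root (B_7). Hence the type is B_7.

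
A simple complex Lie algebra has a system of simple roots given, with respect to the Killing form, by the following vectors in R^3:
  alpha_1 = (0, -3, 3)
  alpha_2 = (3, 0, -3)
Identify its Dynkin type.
A2

Compute the Cartan integers a_ij = 2(alpha_i, alpha_j)/(alpha_j, alpha_j); the resulting 2x2 Cartan matrix is
[[2, -1], [-1, 2]].
All simple roots have the same length, so the diagram is simply laced. The associated Dynkin diagram is a chain of 2 nodes with single edges (A_2), so the type is A_2 (the algebra sl(3)).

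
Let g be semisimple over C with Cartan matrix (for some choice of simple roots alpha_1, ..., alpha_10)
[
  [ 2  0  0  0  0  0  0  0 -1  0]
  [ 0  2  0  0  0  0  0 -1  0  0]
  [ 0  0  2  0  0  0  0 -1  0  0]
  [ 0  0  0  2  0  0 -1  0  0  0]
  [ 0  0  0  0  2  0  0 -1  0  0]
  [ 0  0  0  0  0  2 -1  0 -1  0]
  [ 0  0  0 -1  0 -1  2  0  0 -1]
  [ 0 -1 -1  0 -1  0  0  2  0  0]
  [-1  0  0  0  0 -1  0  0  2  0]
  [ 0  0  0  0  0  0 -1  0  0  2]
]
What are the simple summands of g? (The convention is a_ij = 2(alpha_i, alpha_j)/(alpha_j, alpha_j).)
The diagram associated to this matrix has two connected components: the simple roots {alpha_2, alpha_3, alpha_5, alpha_8} form a chain of 2 nodes with a fork of two nodes at one end (D_4), and {alpha_1, alpha_4, alpha_6, alpha_7, alpha_9, alpha_10} form a chain of 4 nodes with a fork of two nodes at one end (D_6). A semisimple Lie algebra decomposes uniquely as the direct sum of simple ideals, one per connected component of its Dynkin diagram, so g ≅ D_4 ⊕ D_6 (dimension 28 + 66 = 94).

D_4 + D_6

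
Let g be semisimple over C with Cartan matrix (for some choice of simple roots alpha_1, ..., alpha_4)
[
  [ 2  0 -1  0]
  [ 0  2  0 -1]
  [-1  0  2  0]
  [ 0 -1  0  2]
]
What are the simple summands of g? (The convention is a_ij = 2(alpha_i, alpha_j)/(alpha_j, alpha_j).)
type A_2 + type A_2

The diagram associated to this matrix has two connected components: the simple roots {alpha_2, alpha_4} form a chain of 2 nodes with single edges (A_2), and {alpha_1, alpha_3} form a chain of 2 nodes with single edges (A_2). A semisimple Lie algebra decomposes uniquely as the direct sum of simple ideals, one per connected component of its Dynkin diagram, so g ≅ A_2 ⊕ A_2 (dimension 8 + 8 = 16).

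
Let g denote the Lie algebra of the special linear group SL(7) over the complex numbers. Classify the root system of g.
A_6 (sl(7))

This is sl(7), which has dimension 7^2 - 1 = 48 and rank 7 - 1 = 6 (a Cartan subalgebra is the diagonal traceless matrices). In the classification of classical Lie algebras, the special linear algebra sl(n+1) has type A_n; here n = 6, so the Dynkin diagram is a chain of 6 nodes with single edges (A_6). Hence the type is A_6.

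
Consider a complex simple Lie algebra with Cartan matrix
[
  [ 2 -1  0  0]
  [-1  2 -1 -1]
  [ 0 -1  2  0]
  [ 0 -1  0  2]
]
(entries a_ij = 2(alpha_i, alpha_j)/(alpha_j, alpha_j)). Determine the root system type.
The matrix has rank 4 with 2's on the diagonal. Reading the off-diagonal entries as Dynkin edges (a single edge where a_ij = a_ji = -1; a double or triple edge where a_ij * a_ji = 2 or 3), the diagram is a chain of 2 nodes with a fork of two nodes at one end (D_4). One simple-root ordering that puts it in standard form is (alpha_3, alpha_2, alpha_4, alpha_1). So the algebra is type D_4, i.e. so(8).

D_4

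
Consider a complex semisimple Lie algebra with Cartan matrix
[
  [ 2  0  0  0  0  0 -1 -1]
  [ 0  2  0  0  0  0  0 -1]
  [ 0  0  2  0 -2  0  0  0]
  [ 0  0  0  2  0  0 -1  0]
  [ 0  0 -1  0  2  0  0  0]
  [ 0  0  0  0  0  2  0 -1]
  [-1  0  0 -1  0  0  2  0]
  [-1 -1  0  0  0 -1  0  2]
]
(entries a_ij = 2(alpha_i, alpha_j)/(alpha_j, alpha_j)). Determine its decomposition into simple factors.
The diagram associated to this matrix has two connected components: the simple roots {alpha_3, alpha_5} form a chain of 2 nodes with a double edge at one end; the terminal node there is the unique short simple root (B_2), and {alpha_1, alpha_2, alpha_4, alpha_6, alpha_7, alpha_8} form a chain of 4 nodes with a fork of two nodes at one end (D_6). A semisimple Lie algebra decomposes uniquely as the direct sum of simple ideals, one per connected component of its Dynkin diagram, so g ≅ B_2 ⊕ D_6 (dimension 10 + 66 = 76).

B_2 (so(5)) + D_6 (so(12))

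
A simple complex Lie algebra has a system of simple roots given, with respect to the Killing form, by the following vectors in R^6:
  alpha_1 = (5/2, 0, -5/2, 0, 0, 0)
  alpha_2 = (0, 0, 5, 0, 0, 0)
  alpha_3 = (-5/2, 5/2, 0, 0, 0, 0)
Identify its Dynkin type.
C_3 (sp(6))

Compute the Cartan integers a_ij = 2(alpha_i, alpha_j)/(alpha_j, alpha_j); the resulting 3x3 Cartan matrix is
[[2, -1, -1], [-2, 2, 0], [-1, 0, 2]].
The roots have two lengths (squared-length ratio 2:1); the short ones are alpha_{1,3}. The associated Dynkin diagram is a chain of 3 nodes with a double edge at one end; the terminal node there is the unique long simple root (C_3), so the type is C_3 (the algebra sp(6)).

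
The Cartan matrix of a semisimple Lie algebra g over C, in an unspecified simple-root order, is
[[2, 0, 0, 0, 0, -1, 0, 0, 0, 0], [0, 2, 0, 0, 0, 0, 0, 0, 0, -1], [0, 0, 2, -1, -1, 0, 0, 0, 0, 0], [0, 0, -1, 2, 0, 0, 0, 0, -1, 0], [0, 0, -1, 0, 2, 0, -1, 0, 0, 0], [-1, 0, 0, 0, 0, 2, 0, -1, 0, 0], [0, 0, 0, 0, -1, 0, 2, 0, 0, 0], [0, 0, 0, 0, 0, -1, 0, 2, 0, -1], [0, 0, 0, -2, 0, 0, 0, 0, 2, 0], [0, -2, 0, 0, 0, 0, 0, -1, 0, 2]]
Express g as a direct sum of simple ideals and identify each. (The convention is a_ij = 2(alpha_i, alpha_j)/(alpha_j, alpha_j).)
B_5 (so(11)) ⊕ C_5 (sp(10))

The diagram associated to this matrix has two connected components: the simple roots {alpha_1, alpha_2, alpha_6, alpha_8, alpha_10} form a chain of 5 nodes with a double edge at one end; the terminal node there is the unique short simple root (B_5), and {alpha_3, alpha_4, alpha_5, alpha_7, alpha_9} form a chain of 5 nodes with a double edge at one end; the terminal node there is the unique long simple root (C_5). A semisimple Lie algebra decomposes uniquely as the direct sum of simple ideals, one per connected component of its Dynkin diagram, so g ≅ B_5 ⊕ C_5 (dimension 55 + 55 = 110).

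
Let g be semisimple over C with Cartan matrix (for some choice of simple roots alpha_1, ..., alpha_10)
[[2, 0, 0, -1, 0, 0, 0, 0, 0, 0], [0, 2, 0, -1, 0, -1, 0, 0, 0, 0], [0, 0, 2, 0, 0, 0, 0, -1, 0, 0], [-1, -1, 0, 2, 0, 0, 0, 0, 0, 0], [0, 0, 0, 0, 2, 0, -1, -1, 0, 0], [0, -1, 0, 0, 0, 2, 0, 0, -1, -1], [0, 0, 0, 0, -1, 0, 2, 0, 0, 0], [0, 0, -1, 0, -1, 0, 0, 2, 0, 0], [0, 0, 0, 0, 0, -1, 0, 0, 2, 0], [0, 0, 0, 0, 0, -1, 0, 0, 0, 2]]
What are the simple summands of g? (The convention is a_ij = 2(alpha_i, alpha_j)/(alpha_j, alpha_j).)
The diagram associated to this matrix has two connected components: the simple roots {alpha_3, alpha_5, alpha_7, alpha_8} form a chain of 4 nodes with single edges (A_4), and {alpha_1, alpha_2, alpha_4, alpha_6, alpha_9, alpha_10} form a chain of 4 nodes with a fork of two nodes at one end (D_6). A semisimple Lie algebra decomposes uniquely as the direct sum of simple ideals, one per connected component of its Dynkin diagram, so g ≅ A_4 ⊕ D_6 (dimension 24 + 66 = 90).

A4 ⊕ D6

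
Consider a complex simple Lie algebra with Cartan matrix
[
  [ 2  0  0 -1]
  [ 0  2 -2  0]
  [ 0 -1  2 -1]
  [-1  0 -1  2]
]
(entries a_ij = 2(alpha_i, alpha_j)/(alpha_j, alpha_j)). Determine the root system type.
The matrix has rank 4 with 2's on the diagonal. Reading the off-diagonal entries as Dynkin edges (a single edge where a_ij = a_ji = -1; a double or triple edge where a_ij * a_ji = 2 or 3), the diagram is a chain of 4 nodes with a double edge at one end; the terminal node there is the unique long simple root (C_4). One simple-root ordering that puts it in standard form is (alpha_1, alpha_4, alpha_3, alpha_2). So the algebra is type C_4, i.e. sp(8).

C_4 (sp(8))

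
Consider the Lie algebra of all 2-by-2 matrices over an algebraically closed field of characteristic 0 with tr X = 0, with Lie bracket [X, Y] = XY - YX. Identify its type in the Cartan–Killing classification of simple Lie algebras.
A1

This is sl(2), which has dimension 2^2 - 1 = 3 and rank 2 - 1 = 1 (a Cartan subalgebra is the diagonal traceless matrices). In the classification of classical Lie algebras, the special linear algebra sl(n+1) has type A_n; here n = 1, so the Dynkin diagram is a chain of 1 nodes with single edges (A_1). Hence the type is A_1.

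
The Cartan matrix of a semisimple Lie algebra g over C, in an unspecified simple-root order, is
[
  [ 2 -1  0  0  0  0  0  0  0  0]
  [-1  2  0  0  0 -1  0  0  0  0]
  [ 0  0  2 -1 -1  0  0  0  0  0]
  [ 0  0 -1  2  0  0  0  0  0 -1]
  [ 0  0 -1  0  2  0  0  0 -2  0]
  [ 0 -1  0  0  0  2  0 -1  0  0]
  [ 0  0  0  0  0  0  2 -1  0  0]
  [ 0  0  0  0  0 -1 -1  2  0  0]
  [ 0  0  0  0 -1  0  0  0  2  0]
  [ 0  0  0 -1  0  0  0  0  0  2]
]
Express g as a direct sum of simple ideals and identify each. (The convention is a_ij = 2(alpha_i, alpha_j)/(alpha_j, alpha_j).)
The diagram associated to this matrix has two connected components: the simple roots {alpha_1, alpha_2, alpha_6, alpha_7, alpha_8} form a chain of 5 nodes with single edges (A_5), and {alpha_3, alpha_4, alpha_5, alpha_9, alpha_10} form a chain of 5 nodes with a double edge at one end; the terminal node there is the unique short simple root (B_5). A semisimple Lie algebra decomposes uniquely as the direct sum of simple ideals, one per connected component of its Dynkin diagram, so g ≅ A_5 ⊕ B_5 (dimension 35 + 55 = 90).

A_5 (sl(6)) + B_5 (so(11))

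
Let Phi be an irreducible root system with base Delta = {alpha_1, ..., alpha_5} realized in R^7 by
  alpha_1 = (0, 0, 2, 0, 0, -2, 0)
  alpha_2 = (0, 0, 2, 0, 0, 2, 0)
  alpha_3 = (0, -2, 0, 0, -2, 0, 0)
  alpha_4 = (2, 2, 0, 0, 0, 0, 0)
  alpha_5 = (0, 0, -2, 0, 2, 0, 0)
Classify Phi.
D_5

Compute the Cartan integers a_ij = 2(alpha_i, alpha_j)/(alpha_j, alpha_j); the resulting 5x5 Cartan matrix is
[[2, 0, 0, 0, -1], [0, 2, 0, 0, -1], [0, 0, 2, -1, -1], [0, 0, -1, 2, 0], [-1, -1, -1, 0, 2]].
All simple roots have the same length, so the diagram is simply laced. The associated Dynkin diagram is a chain of 3 nodes with a fork of two nodes at one end (D_5), so the type is D_5 (the algebra so(10)).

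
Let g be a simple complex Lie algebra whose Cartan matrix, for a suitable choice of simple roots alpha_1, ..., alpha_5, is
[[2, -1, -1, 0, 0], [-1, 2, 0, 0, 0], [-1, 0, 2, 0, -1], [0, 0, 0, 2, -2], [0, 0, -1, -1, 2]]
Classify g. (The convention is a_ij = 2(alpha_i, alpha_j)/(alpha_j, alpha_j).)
The matrix has rank 5 with 2's on the diagonal. Reading the off-diagonal entries as Dynkin edges (a single edge where a_ij = a_ji = -1; a double or triple edge where a_ij * a_ji = 2 or 3), the diagram is a chain of 5 nodes with a double edge at one end; the terminal node there is the unique long simple root (C_5). One simple-root ordering that puts it in standard form is (alpha_2, alpha_1, alpha_3, alpha_5, alpha_4). So the algebra is type C_5, i.e. sp(10).

C_5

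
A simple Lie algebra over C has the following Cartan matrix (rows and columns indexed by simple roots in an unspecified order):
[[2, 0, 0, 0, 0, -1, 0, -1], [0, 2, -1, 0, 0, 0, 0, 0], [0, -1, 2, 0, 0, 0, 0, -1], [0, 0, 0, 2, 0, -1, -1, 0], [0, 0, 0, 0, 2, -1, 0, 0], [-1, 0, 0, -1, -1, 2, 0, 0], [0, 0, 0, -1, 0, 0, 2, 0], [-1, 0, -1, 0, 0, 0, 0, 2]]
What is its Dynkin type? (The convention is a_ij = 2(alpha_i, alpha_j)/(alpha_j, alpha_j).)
E_8

The matrix has rank 8 with 2's on the diagonal. Reading the off-diagonal entries as Dynkin edges (a single edge where a_ij = a_ji = -1; a double or triple edge where a_ij * a_ji = 2 or 3), the diagram is a chain of 7 nodes with one extra node attached to the third node from one end (E_8). One simple-root ordering that puts it in standard form is (alpha_7, alpha_5, alpha_4, alpha_6, alpha_1, alpha_8, alpha_3, alpha_2). So the algebra is type E_8.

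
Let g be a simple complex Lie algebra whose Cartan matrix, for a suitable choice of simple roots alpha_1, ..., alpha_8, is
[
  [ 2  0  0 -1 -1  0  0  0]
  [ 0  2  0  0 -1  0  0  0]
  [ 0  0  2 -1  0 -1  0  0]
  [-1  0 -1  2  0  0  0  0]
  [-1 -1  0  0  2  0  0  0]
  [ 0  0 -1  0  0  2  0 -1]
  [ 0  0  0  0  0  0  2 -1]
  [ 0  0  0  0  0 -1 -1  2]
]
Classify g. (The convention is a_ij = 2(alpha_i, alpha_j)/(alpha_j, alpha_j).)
A_8

The matrix has rank 8 with 2's on the diagonal. Reading the off-diagonal entries as Dynkin edges (a single edge where a_ij = a_ji = -1; a double or triple edge where a_ij * a_ji = 2 or 3), the diagram is a chain of 8 nodes with single edges (A_8). One simple-root ordering that puts it in standard form is (alpha_7, alpha_8, alpha_6, alpha_3, alpha_4, alpha_1, alpha_5, alpha_2). So the algebra is type A_8, i.e. sl(9).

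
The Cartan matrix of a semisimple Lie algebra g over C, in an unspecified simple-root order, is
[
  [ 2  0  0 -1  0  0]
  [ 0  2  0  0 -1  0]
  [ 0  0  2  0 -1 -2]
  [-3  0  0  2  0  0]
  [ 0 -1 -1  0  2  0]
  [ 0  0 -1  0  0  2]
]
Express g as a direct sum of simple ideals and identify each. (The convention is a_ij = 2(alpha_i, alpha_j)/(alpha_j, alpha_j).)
B4 ⊕ G2

The diagram associated to this matrix has two connected components: the simple roots {alpha_2, alpha_3, alpha_5, alpha_6} form a chain of 4 nodes with a double edge at one end; the terminal node there is the unique short simple root (B_4), and {alpha_1, alpha_4} form two nodes joined by a triple edge (G_2). A semisimple Lie algebra decomposes uniquely as the direct sum of simple ideals, one per connected component of its Dynkin diagram, so g ≅ B_4 ⊕ G_2 (dimension 36 + 14 = 50).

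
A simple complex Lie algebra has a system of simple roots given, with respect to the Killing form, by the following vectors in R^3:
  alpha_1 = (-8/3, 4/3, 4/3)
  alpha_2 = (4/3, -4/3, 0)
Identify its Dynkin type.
Compute the Cartan integers a_ij = 2(alpha_i, alpha_j)/(alpha_j, alpha_j); the resulting 2x2 Cartan matrix is
[[2, -3], [-1, 2]].
The roots have two lengths (squared-length ratio 3:1); the short ones are alpha_{2}. The associated Dynkin diagram is two nodes joined by a triple edge (G_2), so the type is G_2.

type G_2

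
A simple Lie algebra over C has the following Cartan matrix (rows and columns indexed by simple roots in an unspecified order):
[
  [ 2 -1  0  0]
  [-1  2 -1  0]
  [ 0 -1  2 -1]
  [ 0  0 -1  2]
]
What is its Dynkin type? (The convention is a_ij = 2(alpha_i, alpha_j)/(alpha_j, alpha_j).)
The matrix has rank 4 with 2's on the diagonal. Reading the off-diagonal entries as Dynkin edges (a single edge where a_ij = a_ji = -1; a double or triple edge where a_ij * a_ji = 2 or 3), the diagram is a chain of 4 nodes with single edges (A_4). One simple-root ordering that puts it in standard form is (alpha_1, alpha_2, alpha_3, alpha_4). So the algebra is type A_4, i.e. sl(5).

type A_4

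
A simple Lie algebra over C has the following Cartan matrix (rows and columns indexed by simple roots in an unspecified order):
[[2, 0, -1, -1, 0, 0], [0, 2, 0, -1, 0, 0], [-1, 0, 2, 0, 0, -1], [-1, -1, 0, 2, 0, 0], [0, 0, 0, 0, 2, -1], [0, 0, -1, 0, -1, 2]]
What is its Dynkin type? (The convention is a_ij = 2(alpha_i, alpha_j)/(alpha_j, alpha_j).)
type A_6

The matrix has rank 6 with 2's on the diagonal. Reading the off-diagonal entries as Dynkin edges (a single edge where a_ij = a_ji = -1; a double or triple edge where a_ij * a_ji = 2 or 3), the diagram is a chain of 6 nodes with single edges (A_6). One simple-root ordering that puts it in standard form is (alpha_5, alpha_6, alpha_3, alpha_1, alpha_4, alpha_2). So the algebra is type A_6, i.e. sl(7).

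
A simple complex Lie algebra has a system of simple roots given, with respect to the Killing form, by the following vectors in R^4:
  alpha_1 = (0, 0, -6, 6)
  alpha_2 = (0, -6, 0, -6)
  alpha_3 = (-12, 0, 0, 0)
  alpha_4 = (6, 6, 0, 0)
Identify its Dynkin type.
C_4 (sp(8))

Compute the Cartan integers a_ij = 2(alpha_i, alpha_j)/(alpha_j, alpha_j); the resulting 4x4 Cartan matrix is
[[2, -1, 0, 0], [-1, 2, 0, -1], [0, 0, 2, -2], [0, -1, -1, 2]].
The roots have two lengths (squared-length ratio 2:1); the short ones are alpha_{1,2,4}. The associated Dynkin diagram is a chain of 4 nodes with a double edge at one end; the terminal node there is the unique long simple root (C_4), so the type is C_4 (the algebra sp(8)).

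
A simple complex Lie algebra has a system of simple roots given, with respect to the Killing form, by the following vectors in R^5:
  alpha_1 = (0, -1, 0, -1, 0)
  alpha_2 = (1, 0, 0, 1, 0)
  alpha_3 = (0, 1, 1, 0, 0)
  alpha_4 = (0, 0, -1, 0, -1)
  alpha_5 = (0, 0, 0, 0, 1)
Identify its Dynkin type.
type B_5

Compute the Cartan integers a_ij = 2(alpha_i, alpha_j)/(alpha_j, alpha_j); the resulting 5x5 Cartan matrix is
[[2, -1, -1, 0, 0], [-1, 2, 0, 0, 0], [-1, 0, 2, -1, 0], [0, 0, -1, 2, -2], [0, 0, 0, -1, 2]].
The roots have two lengths (squared-length ratio 2:1); the short ones are alpha_{5}. The associated Dynkin diagram is a chain of 5 nodes with a double edge at one end; the terminal node there is the unique short simple root (B_5), so the type is B_5 (the algebra so(11)).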